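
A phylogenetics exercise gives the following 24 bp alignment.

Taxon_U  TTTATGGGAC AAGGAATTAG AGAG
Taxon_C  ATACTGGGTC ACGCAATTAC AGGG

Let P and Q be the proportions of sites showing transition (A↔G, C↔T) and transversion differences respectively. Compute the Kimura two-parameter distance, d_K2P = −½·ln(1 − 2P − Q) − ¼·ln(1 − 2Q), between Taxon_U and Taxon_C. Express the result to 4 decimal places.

Differing sites — 1:T/A (Tv); 3:T/A (Tv); 4:A/C (Tv); 9:A/T (Tv); 12:A/C (Tv); 14:G/C (Tv); 20:G/C (Tv); 23:A/G (Ti).
Of the 8 differences, 1 transition and 7 transversions over 24 sites: P = 1/24 = 0.041667, Q = 7/24 = 0.291667.
d = −0.5·ln(0.624999) − 0.25·ln(0.416666) = −0.5·(-0.470005) − 0.25·(-0.875470) = 0.4539.

0.4539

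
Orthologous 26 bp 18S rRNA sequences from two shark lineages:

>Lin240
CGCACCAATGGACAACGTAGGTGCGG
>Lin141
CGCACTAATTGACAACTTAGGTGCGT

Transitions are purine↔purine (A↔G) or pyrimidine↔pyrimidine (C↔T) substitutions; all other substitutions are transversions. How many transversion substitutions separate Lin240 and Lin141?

The sequences differ at positions 6 (C/T, transition), 10 (G/T, transversion), 17 (G/T, transversion), 26 (G/T, transversion).
Of the 4 differences, 1 transition and 3 transversions, so the answer is 3.

3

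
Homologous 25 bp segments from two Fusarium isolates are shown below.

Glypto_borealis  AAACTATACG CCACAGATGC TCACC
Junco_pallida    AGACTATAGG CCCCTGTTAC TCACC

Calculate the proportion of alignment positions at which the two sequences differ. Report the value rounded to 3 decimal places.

Mismatches occur at site 2 (A/G), site 9 (C/G), site 13 (A/C), site 15 (A/T), site 17 (A/T), site 19 (G/A).
There are 6 differences over 25 sites, so p = 6/25 = 0.240.

0.240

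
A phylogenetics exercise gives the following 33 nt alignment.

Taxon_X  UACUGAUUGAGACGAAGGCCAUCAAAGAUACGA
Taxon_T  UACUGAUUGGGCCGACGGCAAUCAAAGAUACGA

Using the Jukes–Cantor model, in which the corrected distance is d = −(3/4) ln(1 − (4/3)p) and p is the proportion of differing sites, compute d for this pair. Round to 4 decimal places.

0.1322

Mismatches occur at site 10 (A/G), site 12 (A/C), site 16 (A/C), site 20 (C/A).
p = 4/33 = 0.121212.
d = −0.75 · ln(1 − (4/3)·0.121212) = −0.75 · ln(0.838384) = −0.75 · (-0.176279) = 0.1322.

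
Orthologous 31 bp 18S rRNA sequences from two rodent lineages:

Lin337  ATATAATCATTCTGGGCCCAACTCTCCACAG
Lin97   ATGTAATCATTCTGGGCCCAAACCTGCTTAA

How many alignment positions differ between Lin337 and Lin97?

The sequences differ at positions 3 (A/G), 22 (C/A), 23 (T/C), 26 (C/G), 28 (A/T), 29 (C/T), 31 (G/A).
That gives 7 mismatches out of 31 aligned sites, so the Hamming distance is 7.

7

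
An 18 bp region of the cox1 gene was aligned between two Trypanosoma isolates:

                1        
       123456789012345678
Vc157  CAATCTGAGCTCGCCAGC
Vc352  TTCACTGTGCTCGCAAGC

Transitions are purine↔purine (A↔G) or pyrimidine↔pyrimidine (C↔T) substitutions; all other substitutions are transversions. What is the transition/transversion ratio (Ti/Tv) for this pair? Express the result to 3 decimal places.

0.200

The sequences differ at positions 1 (C/T, transition), 2 (A/T, transversion), 3 (A/C, transversion), 4 (T/A, transversion), 8 (A/T, transversion), 15 (C/A, transversion).
Of the 6 differences, 1 transition and 5 transversions, so Ti/Tv = 1/5 = 0.200.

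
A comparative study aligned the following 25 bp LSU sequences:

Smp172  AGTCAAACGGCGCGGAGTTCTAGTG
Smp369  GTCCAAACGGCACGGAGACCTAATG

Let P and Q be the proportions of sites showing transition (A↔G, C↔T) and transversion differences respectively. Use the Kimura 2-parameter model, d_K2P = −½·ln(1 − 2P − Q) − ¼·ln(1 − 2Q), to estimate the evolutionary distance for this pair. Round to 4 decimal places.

0.3706

Mismatches occur at site 1 (A→G, transition), site 2 (G→T, transversion), site 3 (T→C, transition), site 12 (G→A, transition), site 18 (T→A, transversion), site 19 (T→C, transition), site 23 (G→A, transition).
Of the 7 differences, 5 transitions and 2 transversions over 25 sites: P = 5/25 = 0.200000, Q = 2/25 = 0.080000.
d = −0.5·ln(0.520000) − 0.25·ln(0.840000) = −0.5·(-0.653926) − 0.25·(-0.174353) = 0.3706.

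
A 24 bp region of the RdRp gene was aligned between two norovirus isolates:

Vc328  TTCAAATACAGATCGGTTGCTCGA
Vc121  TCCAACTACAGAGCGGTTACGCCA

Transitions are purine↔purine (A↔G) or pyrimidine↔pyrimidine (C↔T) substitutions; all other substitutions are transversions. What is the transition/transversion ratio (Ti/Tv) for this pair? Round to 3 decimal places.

Differing sites — 2:T/C (Ti); 6:A/C (Tv); 13:T/G (Tv); 19:G/A (Ti); 21:T/G (Tv); 23:G/C (Tv).
Of the 6 differences, 2 transitions and 4 transversions, so Ti/Tv = 2/4 = 0.500.

0.500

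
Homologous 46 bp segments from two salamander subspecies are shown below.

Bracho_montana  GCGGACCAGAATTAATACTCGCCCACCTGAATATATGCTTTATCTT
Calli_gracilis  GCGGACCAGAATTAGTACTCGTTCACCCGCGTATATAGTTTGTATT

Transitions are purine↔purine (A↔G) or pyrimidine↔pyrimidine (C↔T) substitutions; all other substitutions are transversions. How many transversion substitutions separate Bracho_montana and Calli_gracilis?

3

The sequences differ at positions 15 (A/G, transition), 22 (C/T, transition), 23 (C/T, transition), 28 (T/C, transition), 30 (A/C, transversion), 31 (A/G, transition), 37 (G/A, transition), 38 (C/G, transversion), 42 (A/G, transition), 44 (C/A, transversion).
Of the 10 differences, 7 transitions and 3 transversions, so the answer is 3.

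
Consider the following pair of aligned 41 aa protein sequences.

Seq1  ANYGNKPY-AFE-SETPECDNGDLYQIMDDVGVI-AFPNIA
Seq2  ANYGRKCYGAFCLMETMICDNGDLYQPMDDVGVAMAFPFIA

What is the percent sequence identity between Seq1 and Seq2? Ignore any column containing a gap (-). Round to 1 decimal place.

76.3%

Excluding the 3 gap columns leaves 38 comparable sites.
The sequences differ at positions 5 (N/R), 7 (P/C), 12 (E/C), 14 (S/M), 17 (P/M), 18 (E/I), 27 (I/P), 34 (I/A), 39 (N/F).
29 of the 38 comparable sites match, so the percent identity is 29/38 × 100 = 76.3%.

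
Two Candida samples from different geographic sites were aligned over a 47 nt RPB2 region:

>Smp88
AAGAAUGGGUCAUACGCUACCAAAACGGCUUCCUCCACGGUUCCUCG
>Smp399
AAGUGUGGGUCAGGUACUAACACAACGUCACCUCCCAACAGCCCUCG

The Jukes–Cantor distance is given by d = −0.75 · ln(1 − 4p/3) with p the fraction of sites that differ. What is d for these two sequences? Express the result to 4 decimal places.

0.5360

Mismatches occur at site 4 (A→U), site 5 (A→G), site 13 (U→G), site 14 (A→G), site 15 (C→U), site 16 (G→A), site 20 (C→A), site 23 (A→C), site 28 (G→U), site 30 (U→A), site 31 (U→C), site 33 (C→U), site 34 (U→C), site 38 (C→A), site 39 (G→C), site 40 (G→A), site 41 (U→G), site 42 (U→C).
p = 18/47 = 0.382979.
d = −0.75 · ln(1 − (4/3)·0.382979) = −0.75 · ln(0.489361) = −0.75 · (-0.714655) = 0.5360.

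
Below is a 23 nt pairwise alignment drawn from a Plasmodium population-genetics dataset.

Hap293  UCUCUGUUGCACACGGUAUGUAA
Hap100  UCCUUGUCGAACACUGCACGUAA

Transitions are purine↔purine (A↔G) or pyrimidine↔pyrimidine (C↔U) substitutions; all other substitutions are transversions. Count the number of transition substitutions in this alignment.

5

Differing sites — 3:U/C (Ti); 4:C/U (Ti); 8:U/C (Ti); 10:C/A (Tv); 15:G/U (Tv); 17:U/C (Ti); 19:U/C (Ti).
Of the 7 differences, 5 transitions and 2 transversions, so the answer is 5.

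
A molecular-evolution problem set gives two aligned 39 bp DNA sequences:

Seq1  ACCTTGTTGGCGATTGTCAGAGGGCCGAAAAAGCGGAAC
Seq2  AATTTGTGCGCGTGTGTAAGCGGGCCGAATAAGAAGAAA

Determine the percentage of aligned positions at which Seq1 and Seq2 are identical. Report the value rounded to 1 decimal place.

69.2%

The sequences differ at positions 2 (C/A), 3 (C/T), 8 (T/G), 9 (G/C), 13 (A/T), 14 (T/G), 18 (C/A), 21 (A/C), 30 (A/T), 34 (C/A), 35 (G/A), 39 (C/A).
27 of the 39 sites match, so the percent identity is 27/39 × 100 = 69.2%.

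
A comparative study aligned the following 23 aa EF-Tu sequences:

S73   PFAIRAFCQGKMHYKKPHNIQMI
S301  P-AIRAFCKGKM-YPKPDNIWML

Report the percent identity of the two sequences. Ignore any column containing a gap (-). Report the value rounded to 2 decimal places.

Excluding the 2 gap columns leaves 21 comparable sites.
Differing sites — 9:Q/K; 15:K/P; 18:H/D; 21:Q/W; 23:I/L.
16 of the 21 comparable sites match, so the percent identity is 16/21 × 100 = 76.19%.

76.19%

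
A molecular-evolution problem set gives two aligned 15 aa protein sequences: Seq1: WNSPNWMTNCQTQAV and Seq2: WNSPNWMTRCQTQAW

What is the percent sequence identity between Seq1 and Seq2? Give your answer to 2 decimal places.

86.67%

Mismatches occur at site 9 (N→R), site 15 (V→W).
13 of the 15 sites match, so the percent identity is 13/15 × 100 = 86.67%.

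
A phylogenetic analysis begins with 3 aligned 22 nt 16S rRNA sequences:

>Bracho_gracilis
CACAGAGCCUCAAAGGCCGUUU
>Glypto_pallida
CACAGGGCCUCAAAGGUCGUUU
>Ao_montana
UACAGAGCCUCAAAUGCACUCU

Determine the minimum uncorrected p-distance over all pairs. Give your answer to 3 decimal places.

0.091

Pairwise Hamming distances:
  Bracho_gracilis vs Glypto_pallida: 2
  Bracho_gracilis vs Ao_montana: 5
  Glypto_pallida vs Ao_montana: 7
The smallest is 2 mismatches, between Bracho_gracilis and Glypto_pallida; p = 2/22 = 0.091.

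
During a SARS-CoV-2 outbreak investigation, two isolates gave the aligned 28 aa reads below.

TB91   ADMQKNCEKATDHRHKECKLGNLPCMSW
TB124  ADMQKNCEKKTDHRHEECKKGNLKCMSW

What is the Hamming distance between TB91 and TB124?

The sequences differ at positions 10 (A/K), 16 (K/E), 20 (L/K), 24 (P/K).
That gives 4 mismatches out of 28 aligned sites, so the Hamming distance is 4.

4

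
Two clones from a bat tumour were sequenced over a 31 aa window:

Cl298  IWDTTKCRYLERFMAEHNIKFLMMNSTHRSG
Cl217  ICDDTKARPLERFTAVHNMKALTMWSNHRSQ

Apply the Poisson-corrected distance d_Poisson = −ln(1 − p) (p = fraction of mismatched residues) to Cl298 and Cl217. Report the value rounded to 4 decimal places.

0.4895

The sequences differ at positions 2 (W/C), 4 (T/D), 7 (C/A), 9 (Y/P), 14 (M/T), 16 (E/V), 19 (I/M), 21 (F/A), 23 (M/T), 25 (N/W), 27 (T/N), 31 (G/Q).
p = 12/31 = 0.387097.
d = −ln(1 − 0.387097) = −ln(0.612903) = 0.4895.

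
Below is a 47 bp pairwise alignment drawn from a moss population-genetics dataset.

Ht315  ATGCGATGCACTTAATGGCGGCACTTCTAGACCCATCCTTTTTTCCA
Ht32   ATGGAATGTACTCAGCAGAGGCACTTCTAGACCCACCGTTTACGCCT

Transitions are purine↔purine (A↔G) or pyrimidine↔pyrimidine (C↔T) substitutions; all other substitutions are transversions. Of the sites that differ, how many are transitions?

8

Mismatches occur at site 4 (C↔G, transversion), site 5 (G↔A, transition), site 9 (C↔T, transition), site 13 (T↔C, transition), site 15 (A↔G, transition), site 16 (T↔C, transition), site 17 (G↔A, transition), site 19 (C↔A, transversion), site 36 (T↔C, transition), site 38 (C↔G, transversion), site 42 (T↔A, transversion), site 43 (T↔C, transition), site 44 (T↔G, transversion), site 47 (A↔T, transversion).
Of the 14 differences, 8 transitions and 6 transversions, so the answer is 8.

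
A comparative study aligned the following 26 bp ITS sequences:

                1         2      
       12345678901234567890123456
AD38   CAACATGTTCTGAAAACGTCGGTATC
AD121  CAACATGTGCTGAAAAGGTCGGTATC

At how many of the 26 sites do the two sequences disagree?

2

Mismatches occur at site 9 (T/G), site 17 (C/G).
That gives 2 mismatches out of 26 aligned sites, so the Hamming distance is 2.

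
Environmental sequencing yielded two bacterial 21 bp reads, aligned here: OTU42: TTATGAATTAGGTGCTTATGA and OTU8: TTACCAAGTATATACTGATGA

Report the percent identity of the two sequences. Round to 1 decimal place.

66.7%

The sequences differ at positions 4 (T/C), 5 (G/C), 8 (T/G), 11 (G/T), 12 (G/A), 14 (G/A), 17 (T/G).
14 of the 21 sites match, so the percent identity is 14/21 × 100 = 66.7%.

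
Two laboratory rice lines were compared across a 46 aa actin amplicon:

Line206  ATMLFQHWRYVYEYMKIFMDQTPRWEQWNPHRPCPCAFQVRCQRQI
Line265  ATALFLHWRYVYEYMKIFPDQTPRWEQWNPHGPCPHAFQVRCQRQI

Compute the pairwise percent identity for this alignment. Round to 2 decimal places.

The sequences differ at positions 3 (M/A), 6 (Q/L), 19 (M/P), 32 (R/G), 36 (C/H).
41 of the 46 sites match, so the percent identity is 41/46 × 100 = 89.13%.

89.13%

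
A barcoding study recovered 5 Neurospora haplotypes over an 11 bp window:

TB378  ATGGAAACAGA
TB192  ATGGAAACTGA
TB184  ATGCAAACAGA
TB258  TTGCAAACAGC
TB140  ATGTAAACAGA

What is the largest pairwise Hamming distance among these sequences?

4

Pairwise Hamming distances:
  TB378 vs TB192: 1
  TB378 vs TB184: 1
  TB378 vs TB258: 3
  TB378 vs TB140: 1
  TB192 vs TB184: 2
  TB192 vs TB258: 4
  TB192 vs TB140: 2
  TB184 vs TB258: 2
  TB184 vs TB140: 1
  TB258 vs TB140: 3
The largest is 4, between TB192 and TB258.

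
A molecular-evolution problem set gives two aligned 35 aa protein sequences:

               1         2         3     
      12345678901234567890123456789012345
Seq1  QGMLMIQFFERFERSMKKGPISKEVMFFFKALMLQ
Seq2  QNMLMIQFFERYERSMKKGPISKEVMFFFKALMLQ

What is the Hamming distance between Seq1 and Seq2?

2

Differing sites — 2:G/N; 12:F/Y.
That gives 2 mismatches out of 35 aligned sites, so the Hamming distance is 2.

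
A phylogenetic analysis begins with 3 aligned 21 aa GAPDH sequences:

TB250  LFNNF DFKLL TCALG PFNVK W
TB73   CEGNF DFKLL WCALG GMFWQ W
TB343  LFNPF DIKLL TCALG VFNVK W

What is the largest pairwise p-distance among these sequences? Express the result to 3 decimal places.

Pairwise Hamming distances:
  TB250 vs TB73: 9
  TB250 vs TB343: 3
  TB73 vs TB343: 11
The largest is 11 mismatches, between TB73 and TB343; p = 11/21 = 0.524.

0.524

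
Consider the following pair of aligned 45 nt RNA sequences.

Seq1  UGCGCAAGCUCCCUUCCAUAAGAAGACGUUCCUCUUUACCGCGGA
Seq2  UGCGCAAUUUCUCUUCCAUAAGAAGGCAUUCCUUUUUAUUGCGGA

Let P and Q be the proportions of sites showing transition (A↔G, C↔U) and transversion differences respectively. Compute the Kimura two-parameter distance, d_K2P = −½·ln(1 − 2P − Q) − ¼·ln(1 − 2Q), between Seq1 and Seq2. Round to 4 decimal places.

The sequences differ at positions 8 (G/U, transversion), 9 (C/U, transition), 12 (C/U, transition), 26 (A/G, transition), 28 (G/A, transition), 34 (C/U, transition), 39 (C/U, transition), 40 (C/U, transition).
Of the 8 differences, 7 transitions and 1 transversion over 45 sites: P = 7/45 = 0.155556, Q = 1/45 = 0.022222.
d = −0.5·ln(0.666666) − 0.25·ln(0.955556) = −0.5·(-0.405466) − 0.25·(-0.045462) = 0.2141.

0.2141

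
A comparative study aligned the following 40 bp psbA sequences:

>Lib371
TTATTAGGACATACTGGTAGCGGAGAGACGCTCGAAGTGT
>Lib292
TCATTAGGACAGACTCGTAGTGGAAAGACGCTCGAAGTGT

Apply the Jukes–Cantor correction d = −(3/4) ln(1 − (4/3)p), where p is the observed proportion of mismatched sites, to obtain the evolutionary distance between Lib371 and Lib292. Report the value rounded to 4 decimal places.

The sequences differ at positions 2 (T/C), 12 (T/G), 16 (G/C), 21 (C/T), 25 (G/A).
p = 5/40 = 0.125000.
d = −0.75 · ln(1 − (4/3)·0.125000) = −0.75 · ln(0.833333) = −0.75 · (-0.182322) = 0.1367.

0.1367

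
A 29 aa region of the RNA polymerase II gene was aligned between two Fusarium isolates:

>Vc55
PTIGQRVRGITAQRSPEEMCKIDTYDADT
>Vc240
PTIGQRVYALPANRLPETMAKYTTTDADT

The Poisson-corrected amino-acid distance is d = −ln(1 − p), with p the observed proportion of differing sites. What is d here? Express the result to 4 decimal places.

Differing sites — 8:R/Y; 9:G/A; 10:I/L; 11:T/P; 13:Q/N; 15:S/L; 18:E/T; 20:C/A; 22:I/Y; 23:D/T; 25:Y/T.
p = 11/29 = 0.379310.
d = −ln(1 − 0.379310) = −ln(0.620690) = 0.4769.

0.4769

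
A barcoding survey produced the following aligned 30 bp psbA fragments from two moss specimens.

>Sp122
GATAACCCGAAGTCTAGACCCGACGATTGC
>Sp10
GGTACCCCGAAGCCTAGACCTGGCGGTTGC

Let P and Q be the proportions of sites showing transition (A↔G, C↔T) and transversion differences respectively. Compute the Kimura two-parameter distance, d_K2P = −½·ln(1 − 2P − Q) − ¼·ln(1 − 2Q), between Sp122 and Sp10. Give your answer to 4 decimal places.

Differing sites — 2:A/G (Ti); 5:A/C (Tv); 13:T/C (Ti); 21:C/T (Ti); 23:A/G (Ti); 26:A/G (Ti).
Of the 6 differences, 5 transitions and 1 transversion over 30 sites: P = 5/30 = 0.166667, Q = 1/30 = 0.033333.
d = −0.5·ln(0.633333) − 0.25·ln(0.933334) = −0.5·(-0.456759) − 0.25·(-0.068992) = 0.2456.

0.2456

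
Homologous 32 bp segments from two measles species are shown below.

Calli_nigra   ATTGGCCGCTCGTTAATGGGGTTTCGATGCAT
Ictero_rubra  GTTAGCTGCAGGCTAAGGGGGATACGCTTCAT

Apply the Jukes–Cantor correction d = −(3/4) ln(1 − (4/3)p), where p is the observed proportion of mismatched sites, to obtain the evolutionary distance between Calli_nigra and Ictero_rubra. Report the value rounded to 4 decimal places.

The sequences differ at positions 1 (A/G), 4 (G/A), 7 (C/T), 10 (T/A), 11 (C/G), 13 (T/C), 17 (T/G), 22 (T/A), 24 (T/A), 27 (A/C), 29 (G/T).
p = 11/32 = 0.343750.
d = −0.75 · ln(1 − (4/3)·0.343750) = −0.75 · ln(0.541667) = −0.75 · (-0.613104) = 0.4598.

0.4598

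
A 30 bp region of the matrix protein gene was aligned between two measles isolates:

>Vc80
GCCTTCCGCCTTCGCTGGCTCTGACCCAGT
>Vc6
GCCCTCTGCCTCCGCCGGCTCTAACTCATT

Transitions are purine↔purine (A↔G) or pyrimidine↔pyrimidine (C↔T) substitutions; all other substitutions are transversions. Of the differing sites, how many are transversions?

1

Differing sites — 4:T/C (Ti); 7:C/T (Ti); 12:T/C (Ti); 16:T/C (Ti); 23:G/A (Ti); 26:C/T (Ti); 29:G/T (Tv).
Of the 7 differences, 6 transitions and 1 transversion, so the answer is 1.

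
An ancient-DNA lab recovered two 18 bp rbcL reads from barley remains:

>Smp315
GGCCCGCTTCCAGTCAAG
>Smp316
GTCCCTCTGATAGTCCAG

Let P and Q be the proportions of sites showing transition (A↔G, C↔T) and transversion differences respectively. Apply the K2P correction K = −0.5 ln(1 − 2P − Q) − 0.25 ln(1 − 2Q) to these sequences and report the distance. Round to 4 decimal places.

0.4490

Differing sites — 2:G/T (Tv); 6:G/T (Tv); 9:T/G (Tv); 10:C/A (Tv); 11:C/T (Ti); 16:A/C (Tv).
Of the 6 differences, 1 transition and 5 transversions over 18 sites: P = 1/18 = 0.055556, Q = 5/18 = 0.277778.
d = −0.5·ln(0.611110) − 0.25·ln(0.444444) = −0.5·(-0.492478) − 0.25·(-0.810931) = 0.4490.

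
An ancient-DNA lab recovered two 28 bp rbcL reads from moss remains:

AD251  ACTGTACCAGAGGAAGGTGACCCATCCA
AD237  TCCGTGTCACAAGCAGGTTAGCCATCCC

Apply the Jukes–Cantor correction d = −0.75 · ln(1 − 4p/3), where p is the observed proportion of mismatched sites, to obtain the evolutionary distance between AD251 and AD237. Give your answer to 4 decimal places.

0.4850

The sequences differ at positions 1 (A/T), 3 (T/C), 6 (A/G), 7 (C/T), 10 (G/C), 12 (G/A), 14 (A/C), 19 (G/T), 21 (C/G), 28 (A/C).
p = 10/28 = 0.357143.
d = −0.75 · ln(1 − (4/3)·0.357143) = −0.75 · ln(0.523809) = −0.75 · (-0.646628) = 0.4850.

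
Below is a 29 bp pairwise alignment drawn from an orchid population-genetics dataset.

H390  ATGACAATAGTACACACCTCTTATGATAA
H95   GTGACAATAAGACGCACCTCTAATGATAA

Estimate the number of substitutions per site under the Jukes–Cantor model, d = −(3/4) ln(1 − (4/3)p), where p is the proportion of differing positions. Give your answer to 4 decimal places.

0.1959

The sequences differ at positions 1 (A/G), 10 (G/A), 11 (T/G), 14 (A/G), 22 (T/A).
p = 5/29 = 0.172414.
d = −0.75 · ln(1 − (4/3)·0.172414) = −0.75 · ln(0.770115) = −0.75 · (-0.261215) = 0.1959.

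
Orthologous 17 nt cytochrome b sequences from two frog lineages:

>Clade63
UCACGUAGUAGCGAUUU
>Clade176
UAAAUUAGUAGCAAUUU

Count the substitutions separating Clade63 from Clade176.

Differing sites — 2:C/A; 4:C/A; 5:G/U; 13:G/A.
That gives 4 mismatches out of 17 aligned sites, so the Hamming distance is 4.

4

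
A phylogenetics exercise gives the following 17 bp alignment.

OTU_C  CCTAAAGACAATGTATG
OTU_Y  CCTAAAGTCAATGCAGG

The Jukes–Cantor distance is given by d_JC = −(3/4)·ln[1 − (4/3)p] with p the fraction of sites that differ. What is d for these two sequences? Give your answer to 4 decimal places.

Differing sites — 8:A/T; 14:T/C; 16:T/G.
p = 3/17 = 0.176471.
d = −0.75 · ln(1 − (4/3)·0.176471) = −0.75 · ln(0.764705) = −0.75 · (-0.268265) = 0.2012.

0.2012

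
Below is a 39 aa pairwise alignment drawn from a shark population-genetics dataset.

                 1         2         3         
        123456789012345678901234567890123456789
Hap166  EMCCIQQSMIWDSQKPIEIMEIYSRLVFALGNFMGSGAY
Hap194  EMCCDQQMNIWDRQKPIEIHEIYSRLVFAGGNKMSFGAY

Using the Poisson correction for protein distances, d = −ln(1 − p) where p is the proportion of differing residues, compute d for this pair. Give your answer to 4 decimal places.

0.2624

Mismatches occur at site 5 (I/D), site 8 (S/M), site 9 (M/N), site 13 (S/R), site 20 (M/H), site 30 (L/G), site 33 (F/K), site 35 (G/S), site 36 (S/F).
p = 9/39 = 0.230769.
d = −ln(1 − 0.230769) = −ln(0.769231) = 0.2624.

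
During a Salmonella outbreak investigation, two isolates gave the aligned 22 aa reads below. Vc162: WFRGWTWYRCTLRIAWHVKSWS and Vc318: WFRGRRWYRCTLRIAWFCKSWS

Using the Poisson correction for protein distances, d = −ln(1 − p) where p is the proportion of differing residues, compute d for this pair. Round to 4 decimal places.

0.2007

Differing sites — 5:W/R; 6:T/R; 17:H/F; 18:V/C.
p = 4/22 = 0.181818.
d = −ln(1 − 0.181818) = −ln(0.818182) = 0.2007.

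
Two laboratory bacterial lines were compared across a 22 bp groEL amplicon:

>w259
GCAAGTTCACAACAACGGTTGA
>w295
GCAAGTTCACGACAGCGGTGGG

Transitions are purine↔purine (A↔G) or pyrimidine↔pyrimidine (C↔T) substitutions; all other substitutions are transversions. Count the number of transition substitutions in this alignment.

3

Mismatches occur at site 11 (A→G, transition), site 15 (A→G, transition), site 20 (T→G, transversion), site 22 (A→G, transition).
Of the 4 differences, 3 transitions and 1 transversion, so the answer is 3.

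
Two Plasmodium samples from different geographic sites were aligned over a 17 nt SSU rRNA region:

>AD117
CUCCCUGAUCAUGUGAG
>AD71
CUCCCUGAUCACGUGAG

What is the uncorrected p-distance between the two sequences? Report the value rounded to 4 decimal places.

The sequences differ at position 12 (U/C).
There are 1 differences over 17 sites, so p = 1/17 = 0.0588.

0.0588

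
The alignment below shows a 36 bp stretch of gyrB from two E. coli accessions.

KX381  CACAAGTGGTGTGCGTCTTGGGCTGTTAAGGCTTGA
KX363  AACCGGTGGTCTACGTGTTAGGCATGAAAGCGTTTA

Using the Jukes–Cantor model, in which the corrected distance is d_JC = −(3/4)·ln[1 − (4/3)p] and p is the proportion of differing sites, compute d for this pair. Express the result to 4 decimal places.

0.5482

The sequences differ at positions 1 (C/A), 4 (A/C), 5 (A/G), 11 (G/C), 13 (G/A), 17 (C/G), 20 (G/A), 24 (T/A), 25 (G/T), 26 (T/G), 27 (T/A), 31 (G/C), 32 (C/G), 35 (G/T).
p = 14/36 = 0.388889.
d = −0.75 · ln(1 − (4/3)·0.388889) = −0.75 · ln(0.481481) = −0.75 · (-0.730889) = 0.5482.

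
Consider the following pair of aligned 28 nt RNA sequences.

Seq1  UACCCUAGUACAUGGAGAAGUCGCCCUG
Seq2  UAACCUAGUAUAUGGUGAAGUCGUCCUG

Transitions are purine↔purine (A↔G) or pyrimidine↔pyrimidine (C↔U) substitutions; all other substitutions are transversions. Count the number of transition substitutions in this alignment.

2

Differing sites — 3:C/A (Tv); 11:C/U (Ti); 16:A/U (Tv); 24:C/U (Ti).
Of the 4 differences, 2 transitions and 2 transversions, so the answer is 2.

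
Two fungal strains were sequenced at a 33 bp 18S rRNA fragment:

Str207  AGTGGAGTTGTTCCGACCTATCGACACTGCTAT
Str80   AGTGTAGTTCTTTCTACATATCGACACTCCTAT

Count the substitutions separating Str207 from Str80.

Mismatches occur at site 5 (G/T), site 10 (G/C), site 13 (C/T), site 15 (G/T), site 18 (C/A), site 29 (G/C).
That gives 6 mismatches out of 33 aligned sites, so the Hamming distance is 6.

6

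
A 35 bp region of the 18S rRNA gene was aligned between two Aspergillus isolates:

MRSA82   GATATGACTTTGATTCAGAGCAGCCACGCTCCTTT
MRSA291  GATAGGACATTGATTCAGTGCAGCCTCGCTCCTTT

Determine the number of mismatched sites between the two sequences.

Mismatches occur at site 5 (T↔G), site 9 (T↔A), site 19 (A↔T), site 26 (A↔T).
That gives 4 mismatches out of 35 aligned sites, so the Hamming distance is 4.

4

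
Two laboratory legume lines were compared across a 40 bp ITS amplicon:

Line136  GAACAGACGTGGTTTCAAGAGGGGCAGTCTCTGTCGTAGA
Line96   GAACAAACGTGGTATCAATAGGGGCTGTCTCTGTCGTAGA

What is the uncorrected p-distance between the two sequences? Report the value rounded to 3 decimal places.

Mismatches occur at site 6 (G↔A), site 14 (T↔A), site 19 (G↔T), site 26 (A↔T).
There are 4 differences over 40 sites, so p = 4/40 = 0.100.

0.100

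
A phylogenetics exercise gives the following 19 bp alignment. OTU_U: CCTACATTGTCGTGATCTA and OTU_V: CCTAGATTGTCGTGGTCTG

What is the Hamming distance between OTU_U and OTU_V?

3

Differing sites — 5:C/G; 15:A/G; 19:A/G.
That gives 3 mismatches out of 19 aligned sites, so the Hamming distance is 3.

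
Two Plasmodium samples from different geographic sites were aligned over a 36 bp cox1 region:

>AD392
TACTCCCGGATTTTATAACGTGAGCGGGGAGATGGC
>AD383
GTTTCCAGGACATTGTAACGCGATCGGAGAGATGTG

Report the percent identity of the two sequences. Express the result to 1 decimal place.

66.7%

The sequences differ at positions 1 (T/G), 2 (A/T), 3 (C/T), 7 (C/A), 11 (T/C), 12 (T/A), 15 (A/G), 21 (T/C), 24 (G/T), 28 (G/A), 35 (G/T), 36 (C/G).
24 of the 36 sites match, so the percent identity is 24/36 × 100 = 66.7%.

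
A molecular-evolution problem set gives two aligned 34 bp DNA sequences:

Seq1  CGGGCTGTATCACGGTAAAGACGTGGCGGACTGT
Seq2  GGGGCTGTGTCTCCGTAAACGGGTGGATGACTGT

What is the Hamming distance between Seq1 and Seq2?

The sequences differ at positions 1 (C/G), 9 (A/G), 12 (A/T), 14 (G/C), 20 (G/C), 21 (A/G), 22 (C/G), 27 (C/A), 28 (G/T).
That gives 9 mismatches out of 34 aligned sites, so the Hamming distance is 9.

9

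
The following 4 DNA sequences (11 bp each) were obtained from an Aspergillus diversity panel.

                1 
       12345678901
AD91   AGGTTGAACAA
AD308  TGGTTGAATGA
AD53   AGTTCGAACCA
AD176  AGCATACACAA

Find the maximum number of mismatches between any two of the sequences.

Pairwise Hamming distances:
  AD91 vs AD308: 3
  AD91 vs AD53: 3
  AD91 vs AD176: 4
  AD308 vs AD53: 5
  AD308 vs AD176: 7
  AD53 vs AD176: 6
The largest is 7, between AD308 and AD176.

7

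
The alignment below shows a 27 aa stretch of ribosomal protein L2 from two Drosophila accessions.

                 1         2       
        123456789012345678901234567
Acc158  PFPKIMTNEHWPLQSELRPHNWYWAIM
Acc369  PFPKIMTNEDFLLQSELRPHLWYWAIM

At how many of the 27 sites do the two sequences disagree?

Differing sites — 10:H/D; 11:W/F; 12:P/L; 21:N/L.
That gives 4 mismatches out of 27 aligned sites, so the Hamming distance is 4.

4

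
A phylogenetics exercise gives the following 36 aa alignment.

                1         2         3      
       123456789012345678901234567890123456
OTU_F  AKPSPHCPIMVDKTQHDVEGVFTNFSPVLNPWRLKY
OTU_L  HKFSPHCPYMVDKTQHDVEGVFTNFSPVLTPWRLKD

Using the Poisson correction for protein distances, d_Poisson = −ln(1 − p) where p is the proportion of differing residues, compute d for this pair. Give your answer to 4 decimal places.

The sequences differ at positions 1 (A/H), 3 (P/F), 9 (I/Y), 30 (N/T), 36 (Y/D).
p = 5/36 = 0.138889.
d = −ln(1 − 0.138889) = −ln(0.861111) = 0.1495.

0.1495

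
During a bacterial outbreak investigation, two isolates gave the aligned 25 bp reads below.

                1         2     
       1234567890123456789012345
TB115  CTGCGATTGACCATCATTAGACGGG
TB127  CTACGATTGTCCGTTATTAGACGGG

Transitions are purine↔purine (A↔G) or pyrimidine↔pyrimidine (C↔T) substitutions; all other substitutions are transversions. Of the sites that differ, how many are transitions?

3

The sequences differ at positions 3 (G/A, transition), 10 (A/T, transversion), 13 (A/G, transition), 15 (C/T, transition).
Of the 4 differences, 3 transitions and 1 transversion, so the answer is 3.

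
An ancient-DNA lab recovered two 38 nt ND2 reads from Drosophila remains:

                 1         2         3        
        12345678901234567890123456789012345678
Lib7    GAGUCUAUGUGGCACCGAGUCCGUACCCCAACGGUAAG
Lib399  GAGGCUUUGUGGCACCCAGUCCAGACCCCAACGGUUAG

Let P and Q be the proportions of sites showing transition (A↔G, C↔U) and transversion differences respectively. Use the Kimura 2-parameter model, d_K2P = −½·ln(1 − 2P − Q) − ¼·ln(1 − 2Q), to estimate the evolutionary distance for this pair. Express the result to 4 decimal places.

0.1781

Differing sites — 4:U/G (Tv); 7:A/U (Tv); 17:G/C (Tv); 23:G/A (Ti); 24:U/G (Tv); 36:A/U (Tv).
Of the 6 differences, 1 transition and 5 transversions over 38 sites: P = 1/38 = 0.026316, Q = 5/38 = 0.131579.
d = −0.5·ln(0.815789) − 0.25·ln(0.736842) = −0.5·(-0.203600) − 0.25·(-0.305382) = 0.1781.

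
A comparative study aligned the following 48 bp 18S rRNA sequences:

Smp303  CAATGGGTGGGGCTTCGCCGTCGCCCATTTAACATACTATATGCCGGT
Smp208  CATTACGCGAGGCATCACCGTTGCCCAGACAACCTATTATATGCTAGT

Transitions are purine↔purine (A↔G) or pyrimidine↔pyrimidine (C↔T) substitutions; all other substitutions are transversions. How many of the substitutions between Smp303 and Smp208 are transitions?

9

Differing sites — 3:A/T (Tv); 5:G/A (Ti); 6:G/C (Tv); 8:T/C (Ti); 10:G/A (Ti); 14:T/A (Tv); 17:G/A (Ti); 22:C/T (Ti); 28:T/G (Tv); 29:T/A (Tv); 30:T/C (Ti); 34:A/C (Tv); 37:C/T (Ti); 45:C/T (Ti); 46:G/A (Ti).
Of the 15 differences, 9 transitions and 6 transversions, so the answer is 9.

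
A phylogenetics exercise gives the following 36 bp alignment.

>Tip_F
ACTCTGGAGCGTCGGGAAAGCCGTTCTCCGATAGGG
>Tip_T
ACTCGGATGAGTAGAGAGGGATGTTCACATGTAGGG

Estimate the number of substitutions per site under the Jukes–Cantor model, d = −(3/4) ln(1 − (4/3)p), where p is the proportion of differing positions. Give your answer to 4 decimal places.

0.5482

The sequences differ at positions 5 (T/G), 7 (G/A), 8 (A/T), 10 (C/A), 13 (C/A), 15 (G/A), 18 (A/G), 19 (A/G), 21 (C/A), 22 (C/T), 27 (T/A), 29 (C/A), 30 (G/T), 31 (A/G).
p = 14/36 = 0.388889.
d = −0.75 · ln(1 − (4/3)·0.388889) = −0.75 · ln(0.481481) = −0.75 · (-0.730889) = 0.5482.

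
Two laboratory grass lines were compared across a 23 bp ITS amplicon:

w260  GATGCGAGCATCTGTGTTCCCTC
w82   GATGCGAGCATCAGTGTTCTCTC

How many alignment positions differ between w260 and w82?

2

The sequences differ at positions 13 (T/A), 20 (C/T).
That gives 2 mismatches out of 23 aligned sites, so the Hamming distance is 2.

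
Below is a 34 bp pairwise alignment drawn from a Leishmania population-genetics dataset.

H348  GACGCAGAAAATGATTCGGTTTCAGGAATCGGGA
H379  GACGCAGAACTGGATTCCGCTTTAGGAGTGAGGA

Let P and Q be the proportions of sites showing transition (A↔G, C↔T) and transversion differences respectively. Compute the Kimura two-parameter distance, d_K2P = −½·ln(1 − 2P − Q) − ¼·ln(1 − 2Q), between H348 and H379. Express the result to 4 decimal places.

0.3280

Differing sites — 10:A/C (Tv); 11:A/T (Tv); 12:T/G (Tv); 18:G/C (Tv); 20:T/C (Ti); 23:C/T (Ti); 28:A/G (Ti); 30:C/G (Tv); 31:G/A (Ti).
Of the 9 differences, 4 transitions and 5 transversions over 34 sites: P = 4/34 = 0.117647, Q = 5/34 = 0.147059.
d = −0.5·ln(0.617647) − 0.25·ln(0.705882) = −0.5·(-0.481838) − 0.25·(-0.348307) = 0.3280.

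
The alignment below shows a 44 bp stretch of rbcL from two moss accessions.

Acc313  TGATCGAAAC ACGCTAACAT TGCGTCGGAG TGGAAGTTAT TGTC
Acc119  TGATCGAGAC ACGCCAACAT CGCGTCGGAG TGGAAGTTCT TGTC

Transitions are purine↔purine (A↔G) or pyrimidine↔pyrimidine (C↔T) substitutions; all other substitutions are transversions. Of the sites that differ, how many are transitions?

Mismatches occur at site 8 (A/G, transition), site 15 (T/C, transition), site 21 (T/C, transition), site 39 (A/C, transversion).
Of the 4 differences, 3 transitions and 1 transversion, so the answer is 3.

3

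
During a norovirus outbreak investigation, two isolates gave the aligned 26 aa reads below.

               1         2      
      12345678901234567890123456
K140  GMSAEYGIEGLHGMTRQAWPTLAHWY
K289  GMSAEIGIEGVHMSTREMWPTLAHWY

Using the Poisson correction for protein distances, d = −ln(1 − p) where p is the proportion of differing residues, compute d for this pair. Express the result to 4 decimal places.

0.2624

Differing sites — 6:Y/I; 11:L/V; 13:G/M; 14:M/S; 17:Q/E; 18:A/M.
p = 6/26 = 0.230769.
d = −ln(1 − 0.230769) = −ln(0.769231) = 0.2624.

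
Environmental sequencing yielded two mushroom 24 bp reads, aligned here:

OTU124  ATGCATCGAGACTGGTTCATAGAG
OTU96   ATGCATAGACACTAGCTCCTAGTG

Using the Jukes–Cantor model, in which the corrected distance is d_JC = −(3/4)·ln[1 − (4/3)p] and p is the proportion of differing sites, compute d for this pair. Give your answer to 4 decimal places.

0.3041

The sequences differ at positions 7 (C/A), 10 (G/C), 14 (G/A), 16 (T/C), 19 (A/C), 23 (A/T).
p = 6/24 = 0.250000.
d = −0.75 · ln(1 − (4/3)·0.250000) = −0.75 · ln(0.666667) = −0.75 · (-0.405465) = 0.3041.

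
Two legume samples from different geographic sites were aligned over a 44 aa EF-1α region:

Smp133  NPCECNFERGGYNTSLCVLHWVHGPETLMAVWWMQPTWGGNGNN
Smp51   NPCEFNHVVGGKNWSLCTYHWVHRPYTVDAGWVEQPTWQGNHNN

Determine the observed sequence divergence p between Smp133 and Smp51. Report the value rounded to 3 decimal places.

The sequences differ at positions 5 (C/F), 7 (F/H), 8 (E/V), 9 (R/V), 12 (Y/K), 14 (T/W), 18 (V/T), 19 (L/Y), 24 (G/R), 26 (E/Y), 28 (L/V), 29 (M/D), 31 (V/G), 33 (W/V), 34 (M/E), 39 (G/Q), 42 (G/H).
There are 17 differences over 44 sites, so p = 17/44 = 0.386.

0.386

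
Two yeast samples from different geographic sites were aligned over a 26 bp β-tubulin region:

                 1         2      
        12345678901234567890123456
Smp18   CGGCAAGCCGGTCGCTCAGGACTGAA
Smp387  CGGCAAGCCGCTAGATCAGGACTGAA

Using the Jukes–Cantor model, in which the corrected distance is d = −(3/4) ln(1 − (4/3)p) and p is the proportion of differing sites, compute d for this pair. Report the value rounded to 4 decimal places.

The sequences differ at positions 11 (G/C), 13 (C/A), 15 (C/A).
p = 3/26 = 0.115385.
d = −0.75 · ln(1 − (4/3)·0.115385) = −0.75 · ln(0.846153) = −0.75 · (-0.167055) = 0.1253.

0.1253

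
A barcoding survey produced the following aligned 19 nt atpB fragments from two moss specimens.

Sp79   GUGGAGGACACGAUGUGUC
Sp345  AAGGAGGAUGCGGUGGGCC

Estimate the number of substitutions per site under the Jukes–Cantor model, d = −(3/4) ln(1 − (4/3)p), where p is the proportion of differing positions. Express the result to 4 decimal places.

0.5068

The sequences differ at positions 1 (G/A), 2 (U/A), 9 (C/U), 10 (A/G), 13 (A/G), 16 (U/G), 18 (U/C).
p = 7/19 = 0.368421.
d = −0.75 · ln(1 − (4/3)·0.368421) = −0.75 · ln(0.508772) = −0.75 · (-0.675755) = 0.5068.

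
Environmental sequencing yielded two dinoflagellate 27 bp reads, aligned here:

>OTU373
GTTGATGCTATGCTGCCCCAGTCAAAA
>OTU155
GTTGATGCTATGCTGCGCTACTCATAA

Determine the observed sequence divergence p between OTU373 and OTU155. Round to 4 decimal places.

Differing sites — 17:C/G; 19:C/T; 21:G/C; 25:A/T.
There are 4 differences over 27 sites, so p = 4/27 = 0.1481.

0.1481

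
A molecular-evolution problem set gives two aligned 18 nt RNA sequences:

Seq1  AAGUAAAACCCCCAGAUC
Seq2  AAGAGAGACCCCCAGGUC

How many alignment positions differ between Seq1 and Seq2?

Mismatches occur at site 4 (U↔A), site 5 (A↔G), site 7 (A↔G), site 16 (A↔G).
That gives 4 mismatches out of 18 aligned sites, so the Hamming distance is 4.

4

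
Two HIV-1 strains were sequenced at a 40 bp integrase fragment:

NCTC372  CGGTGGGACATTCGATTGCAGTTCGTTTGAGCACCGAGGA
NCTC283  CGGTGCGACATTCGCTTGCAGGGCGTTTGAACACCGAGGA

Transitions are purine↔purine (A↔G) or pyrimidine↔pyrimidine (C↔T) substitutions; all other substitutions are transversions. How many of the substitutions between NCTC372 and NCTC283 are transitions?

Mismatches occur at site 6 (G↔C, transversion), site 15 (A↔C, transversion), site 22 (T↔G, transversion), site 23 (T↔G, transversion), site 31 (G↔A, transition).
Of the 5 differences, 1 transition and 4 transversions, so the answer is 1.

1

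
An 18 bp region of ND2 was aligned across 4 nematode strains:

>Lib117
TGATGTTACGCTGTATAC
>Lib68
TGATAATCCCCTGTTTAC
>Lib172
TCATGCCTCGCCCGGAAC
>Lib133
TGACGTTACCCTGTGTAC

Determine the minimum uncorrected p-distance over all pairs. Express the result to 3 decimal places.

Pairwise Hamming distances:
  Lib117 vs Lib68: 5
  Lib117 vs Lib172: 9
  Lib117 vs Lib133: 3
  Lib68 vs Lib172: 11
  Lib68 vs Lib133: 5
  Lib172 vs Lib133: 10
The smallest is 3 mismatches, between Lib117 and Lib133; p = 3/18 = 0.167.

0.167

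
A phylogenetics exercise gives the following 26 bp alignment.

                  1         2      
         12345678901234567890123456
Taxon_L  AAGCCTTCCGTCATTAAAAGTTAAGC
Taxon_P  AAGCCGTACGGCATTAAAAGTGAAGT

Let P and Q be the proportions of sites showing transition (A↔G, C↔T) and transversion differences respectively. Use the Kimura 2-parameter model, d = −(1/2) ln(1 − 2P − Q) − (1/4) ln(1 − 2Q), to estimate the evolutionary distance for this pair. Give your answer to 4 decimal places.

0.2231

Differing sites — 6:T/G (Tv); 8:C/A (Tv); 11:T/G (Tv); 22:T/G (Tv); 26:C/T (Ti).
Of the 5 differences, 1 transition and 4 transversions over 26 sites: P = 1/26 = 0.038462, Q = 4/26 = 0.153846.
d = −0.5·ln(0.769230) − 0.25·ln(0.692308) = −0.5·(-0.262365) − 0.25·(-0.367724) = 0.2231.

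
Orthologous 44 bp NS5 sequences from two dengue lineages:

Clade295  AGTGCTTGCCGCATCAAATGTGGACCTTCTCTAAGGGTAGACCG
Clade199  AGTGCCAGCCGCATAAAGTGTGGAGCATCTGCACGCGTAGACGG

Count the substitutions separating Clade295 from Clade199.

11

Differing sites — 6:T/C; 7:T/A; 15:C/A; 18:A/G; 25:C/G; 27:T/A; 31:C/G; 32:T/C; 34:A/C; 36:G/C; 43:C/G.
That gives 11 mismatches out of 44 aligned sites, so the Hamming distance is 11.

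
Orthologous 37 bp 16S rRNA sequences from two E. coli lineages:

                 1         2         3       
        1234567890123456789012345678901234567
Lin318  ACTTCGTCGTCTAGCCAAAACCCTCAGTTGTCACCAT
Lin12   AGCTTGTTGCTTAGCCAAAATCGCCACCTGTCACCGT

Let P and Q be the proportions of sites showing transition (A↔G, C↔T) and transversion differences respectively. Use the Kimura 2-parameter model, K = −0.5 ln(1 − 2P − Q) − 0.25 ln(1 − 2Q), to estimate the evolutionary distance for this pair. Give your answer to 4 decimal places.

0.4634

Differing sites — 2:C/G (Tv); 3:T/C (Ti); 5:C/T (Ti); 8:C/T (Ti); 10:T/C (Ti); 11:C/T (Ti); 21:C/T (Ti); 23:C/G (Tv); 24:T/C (Ti); 27:G/C (Tv); 28:T/C (Ti); 36:A/G (Ti).
Of the 12 differences, 9 transitions and 3 transversions over 37 sites: P = 9/37 = 0.243243, Q = 3/37 = 0.081081.
d = −0.5·ln(0.432433) − 0.25·ln(0.837838) = −0.5·(-0.838328) − 0.25·(-0.176931) = 0.4634.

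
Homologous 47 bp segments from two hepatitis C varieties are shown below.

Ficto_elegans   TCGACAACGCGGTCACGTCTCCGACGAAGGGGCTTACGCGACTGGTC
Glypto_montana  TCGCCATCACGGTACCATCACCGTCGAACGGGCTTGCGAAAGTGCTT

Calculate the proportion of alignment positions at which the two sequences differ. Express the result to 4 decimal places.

Differing sites — 4:A/C; 7:A/T; 9:G/A; 14:C/A; 15:A/C; 17:G/A; 20:T/A; 24:A/T; 29:G/C; 36:A/G; 39:C/A; 40:G/A; 42:C/G; 45:G/C; 47:C/T.
There are 15 differences over 47 sites, so p = 15/47 = 0.3191.

0.3191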